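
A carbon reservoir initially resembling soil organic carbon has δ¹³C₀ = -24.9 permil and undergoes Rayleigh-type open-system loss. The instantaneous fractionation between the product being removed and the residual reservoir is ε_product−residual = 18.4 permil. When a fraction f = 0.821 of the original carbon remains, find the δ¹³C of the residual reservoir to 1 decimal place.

Rayleigh residual: δ_res = (δ₀ + 1000)·f^(α−1) − 1000
α = ε/1000 + 1 = 1.01840, so α − 1 = 0.01840
f^(α−1) = 0.821^(0.01840) = 0.996378
δ_res = (-24.9 + 1000) × 0.996378 − 1000 = 971.568 − 1000 = -28.43 permil

-28.4 permil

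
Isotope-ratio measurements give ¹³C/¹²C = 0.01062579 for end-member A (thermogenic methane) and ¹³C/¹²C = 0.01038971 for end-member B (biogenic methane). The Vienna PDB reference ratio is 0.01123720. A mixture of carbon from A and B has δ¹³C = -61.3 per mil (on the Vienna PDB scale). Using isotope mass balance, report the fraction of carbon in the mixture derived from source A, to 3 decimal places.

0.672

δ_A = (0.01062579/0.01123720 − 1)×1000 = (0.945591 − 1)×1000 = -54.409 per mil
δ_B = (0.01038971/0.01123720 − 1)×1000 = (0.924582 − 1)×1000 = -75.418 per mil
f_A = (δ_mix − δ_B)/(δ_A − δ_B) = (-61.3 − (-75.418))/(-54.409 − (-75.418))
f_A = 14.118 / 21.009 = 0.6720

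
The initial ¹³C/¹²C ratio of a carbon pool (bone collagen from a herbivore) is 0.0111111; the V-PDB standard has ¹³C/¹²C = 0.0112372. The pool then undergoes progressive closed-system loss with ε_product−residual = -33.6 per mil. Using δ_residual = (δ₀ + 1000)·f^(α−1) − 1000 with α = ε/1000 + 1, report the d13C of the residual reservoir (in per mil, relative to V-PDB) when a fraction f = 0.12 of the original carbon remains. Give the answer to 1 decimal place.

61.8 per mil

δ₀ = (0.0111111/0.0112372 − 1)×1000 = (0.988778 − 1)×1000 = -11.222 per mil
α − 1 = ε/1000 = -0.0336
f^(α−1) = 0.12^(-0.0336) = 1.073840
δ_res = (-11.222 + 1000) × 1.073840 − 1000 = 1061.790 − 1000 = 61.79 per mil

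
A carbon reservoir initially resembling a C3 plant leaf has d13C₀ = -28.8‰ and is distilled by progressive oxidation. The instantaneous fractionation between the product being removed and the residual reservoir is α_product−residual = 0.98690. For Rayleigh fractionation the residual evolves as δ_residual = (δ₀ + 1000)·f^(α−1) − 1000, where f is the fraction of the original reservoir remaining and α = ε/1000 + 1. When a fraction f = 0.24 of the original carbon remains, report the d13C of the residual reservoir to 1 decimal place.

-10.5‰

Rayleigh residual: δ_res = (δ₀ + 1000)·f^(α−1) − 1000
α − 1 = -0.01310
f^(α−1) = 0.24^(-0.01310) = 1.018871
δ_res = (-28.8 + 1000) × 1.018871 − 1000 = 989.528 − 1000 = -10.47‰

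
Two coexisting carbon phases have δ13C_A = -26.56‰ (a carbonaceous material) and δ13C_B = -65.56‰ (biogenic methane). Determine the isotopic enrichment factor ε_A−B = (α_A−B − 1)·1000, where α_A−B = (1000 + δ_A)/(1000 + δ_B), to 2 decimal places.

41.74‰

α_A−B = (1000 + -26.56) / (1000 + -65.56) = 973.44 / 934.44 = 1.041736
ε_A−B = (1.041736 − 1) × 1000 = 41.736‰
(The approximation ε ≈ δ_A − δ_B would give 39.00‰.)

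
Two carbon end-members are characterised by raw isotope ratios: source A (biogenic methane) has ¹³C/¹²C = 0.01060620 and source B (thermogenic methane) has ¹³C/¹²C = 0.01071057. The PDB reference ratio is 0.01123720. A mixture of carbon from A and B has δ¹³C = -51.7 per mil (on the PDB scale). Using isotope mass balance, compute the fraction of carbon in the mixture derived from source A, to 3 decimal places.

δ_A = (0.01060620/0.01123720 − 1)×1000 = (0.943847 − 1)×1000 = -56.153 per mil
δ_B = (0.01071057/0.01123720 − 1)×1000 = (0.953135 − 1)×1000 = -46.865 per mil
f_A = (δ_mix − δ_B)/(δ_A − δ_B) = (-51.7 − (-46.865))/(-56.153 − (-46.865))
f_A = -4.835 / -9.288 = 0.5206

0.521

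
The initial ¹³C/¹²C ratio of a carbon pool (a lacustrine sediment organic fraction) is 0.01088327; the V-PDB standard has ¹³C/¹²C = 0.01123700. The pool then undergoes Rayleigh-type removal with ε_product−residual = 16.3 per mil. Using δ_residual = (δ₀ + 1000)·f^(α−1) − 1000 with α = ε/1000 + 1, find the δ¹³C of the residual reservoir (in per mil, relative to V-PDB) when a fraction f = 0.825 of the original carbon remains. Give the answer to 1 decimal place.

-34.5 per mil

δ₀ = (0.01088327/0.01123700 − 1)×1000 = (0.968521 − 1)×1000 = -31.479 per mil
α − 1 = ε/1000 = 0.0163
f^(α−1) = 0.825^(0.0163) = 0.996869
δ_res = (-31.479 + 1000) × 0.996869 − 1000 = 965.489 − 1000 = -34.51 per mil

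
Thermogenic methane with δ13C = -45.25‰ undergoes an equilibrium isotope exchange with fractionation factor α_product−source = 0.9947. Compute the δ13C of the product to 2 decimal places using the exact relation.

δ_product = (δ_source + 1000)·α − 1000
δ_product = (-45.25 + 1000) × 0.9947 − 1000
δ_product = 949.690 − 1000 = -50.310‰

-50.31‰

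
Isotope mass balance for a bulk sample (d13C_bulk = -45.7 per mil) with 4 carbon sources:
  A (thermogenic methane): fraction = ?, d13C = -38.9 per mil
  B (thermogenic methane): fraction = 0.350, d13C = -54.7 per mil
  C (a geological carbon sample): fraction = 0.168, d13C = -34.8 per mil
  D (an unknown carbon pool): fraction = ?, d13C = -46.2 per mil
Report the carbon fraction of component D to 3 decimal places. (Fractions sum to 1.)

Let f_D and f_A be the unknown fractions; fractions sum to 1 so f_D + f_A = 0.482.
Mass balance: Σ fᵢ·δᵢ = δ_bulk ⇒ f_D·(-46.2) + f_A·(-38.9) = -45.7 − (-24.991) = -20.709
Substitute f_A = 0.482 − f_D:
f_D·(-46.2 − -38.9) = -20.709 − 0.482×(-38.9) = -1.959
f_D = -1.959 / -7.3 = 0.2683

0.268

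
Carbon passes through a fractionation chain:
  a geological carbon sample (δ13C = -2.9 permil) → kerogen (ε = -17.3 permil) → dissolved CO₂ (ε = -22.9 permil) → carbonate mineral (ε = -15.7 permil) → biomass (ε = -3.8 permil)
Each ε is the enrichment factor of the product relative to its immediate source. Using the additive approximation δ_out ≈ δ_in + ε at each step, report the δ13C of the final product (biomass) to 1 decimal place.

-62.6 permil

step 1: δ ≈ -2.9 + (-17.3) = -20.2 permil
step 2: δ ≈ -20.2 + (-22.9) = -43.1 permil
step 3: δ ≈ -43.1 + (-15.7) = -58.8 permil
step 4: δ ≈ -58.8 + (-3.8) = -62.6 permil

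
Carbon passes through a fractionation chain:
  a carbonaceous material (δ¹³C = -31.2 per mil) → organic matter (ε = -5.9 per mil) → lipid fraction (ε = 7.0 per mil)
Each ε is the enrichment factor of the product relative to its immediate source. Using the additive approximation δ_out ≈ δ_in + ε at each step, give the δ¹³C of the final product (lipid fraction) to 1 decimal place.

-30.1 per mil

step 1: δ ≈ -31.2 + (-5.9) = -37.1 per mil
step 2: δ ≈ -37.1 + (7.0) = -30.1 per mil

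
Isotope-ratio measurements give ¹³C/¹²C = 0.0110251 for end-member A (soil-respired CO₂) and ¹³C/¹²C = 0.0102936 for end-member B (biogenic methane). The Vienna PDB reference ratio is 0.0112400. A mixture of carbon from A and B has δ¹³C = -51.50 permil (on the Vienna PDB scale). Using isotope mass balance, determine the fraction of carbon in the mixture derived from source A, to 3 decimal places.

0.502

δ_A = (0.0110251/0.0112400 − 1)×1000 = (0.980881 − 1)×1000 = -19.119 permil
δ_B = (0.0102936/0.0112400 − 1)×1000 = (0.915801 − 1)×1000 = -84.199 permil
f_A = (δ_mix − δ_B)/(δ_A − δ_B) = (-51.50 − (-84.199))/(-19.119 − (-84.199))
f_A = 32.699 / 65.080 = 0.5024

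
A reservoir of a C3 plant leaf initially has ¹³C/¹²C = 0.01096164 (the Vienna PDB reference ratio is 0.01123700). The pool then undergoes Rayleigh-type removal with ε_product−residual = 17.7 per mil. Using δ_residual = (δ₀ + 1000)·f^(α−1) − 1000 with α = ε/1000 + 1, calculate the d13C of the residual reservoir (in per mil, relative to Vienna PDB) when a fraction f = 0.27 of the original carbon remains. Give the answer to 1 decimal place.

δ₀ = (0.01096164/0.01123700 − 1)×1000 = (0.975495 − 1)×1000 = -24.505 per mil
α − 1 = ε/1000 = 0.0177
f^(α−1) = 0.27^(0.0177) = 0.977091
δ_res = (-24.505 + 1000) × 0.977091 − 1000 = 953.148 − 1000 = -46.85 per mil

-46.9 per mil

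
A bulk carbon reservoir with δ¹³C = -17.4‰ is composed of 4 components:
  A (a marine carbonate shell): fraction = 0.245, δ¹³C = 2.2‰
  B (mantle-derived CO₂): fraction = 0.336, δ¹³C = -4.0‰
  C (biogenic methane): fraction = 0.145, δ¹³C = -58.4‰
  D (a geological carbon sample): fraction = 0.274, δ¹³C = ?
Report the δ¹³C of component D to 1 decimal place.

-29.7‰

Isotope mass balance: δ_bulk = Σ fᵢ·δᵢ.
-17.4 = 0.245×(2.2) + 0.336×(-4.0) + 0.145×(-58.4) + 0.274×δ_D
0.274·δ_D = -17.4 − (-9.273) = -8.127
δ_D = -8.127 / 0.274 = -29.66‰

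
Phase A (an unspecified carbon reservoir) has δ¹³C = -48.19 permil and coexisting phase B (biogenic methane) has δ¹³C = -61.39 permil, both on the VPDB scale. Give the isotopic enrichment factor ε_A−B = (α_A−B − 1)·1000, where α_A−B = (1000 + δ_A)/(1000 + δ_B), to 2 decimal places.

α_A−B = (1000 + -48.19) / (1000 + -61.39) = 951.81 / 938.61 = 1.014063
ε_A−B = (1.014063 − 1) × 1000 = 14.063 permil
(The approximation ε ≈ δ_A − δ_B would give 13.20 permil.)

14.06 permil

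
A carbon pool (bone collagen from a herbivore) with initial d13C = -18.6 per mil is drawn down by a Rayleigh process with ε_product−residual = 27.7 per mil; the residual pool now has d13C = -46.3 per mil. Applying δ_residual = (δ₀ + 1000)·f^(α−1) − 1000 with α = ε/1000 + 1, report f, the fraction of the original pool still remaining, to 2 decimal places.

0.36

α − 1 = ε/1000 = 0.0277
(δ_res + 1000)/(δ₀ + 1000) = (-46.3 + 1000)/(-18.6 + 1000) = 953.7/981.4 = 0.971775
f = 0.971775^(1/0.0277) = exp(ln(0.971775)/0.0277) = exp(-0.02863/0.0277)
f = exp(-1.0336) = 0.3557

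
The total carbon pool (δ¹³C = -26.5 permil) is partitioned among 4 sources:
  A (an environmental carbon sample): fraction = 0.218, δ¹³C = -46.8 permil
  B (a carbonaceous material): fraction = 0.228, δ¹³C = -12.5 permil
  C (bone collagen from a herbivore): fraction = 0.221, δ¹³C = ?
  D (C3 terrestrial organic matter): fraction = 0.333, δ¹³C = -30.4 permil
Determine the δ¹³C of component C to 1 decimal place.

Isotope mass balance: δ_bulk = Σ fᵢ·δᵢ.
-26.5 = 0.218×(-46.8) + 0.228×(-12.5) + 0.221×δ_C + 0.333×(-30.4)
0.221·δ_C = -26.5 − (-23.176) = -3.324
δ_C = -3.324 / 0.221 = -15.04 permil

-15.0 permil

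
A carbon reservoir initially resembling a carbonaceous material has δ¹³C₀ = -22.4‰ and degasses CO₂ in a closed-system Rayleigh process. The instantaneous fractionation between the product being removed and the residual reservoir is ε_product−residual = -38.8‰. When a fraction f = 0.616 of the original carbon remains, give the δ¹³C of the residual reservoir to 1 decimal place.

-3.8‰

Rayleigh residual: δ_res = (δ₀ + 1000)·f^(α−1) − 1000
α = ε/1000 + 1 = 0.96120, so α − 1 = -0.03880
f^(α−1) = 0.616^(-0.03880) = 1.018977
δ_res = (-22.4 + 1000) × 1.018977 − 1000 = 996.152 − 1000 = -3.85‰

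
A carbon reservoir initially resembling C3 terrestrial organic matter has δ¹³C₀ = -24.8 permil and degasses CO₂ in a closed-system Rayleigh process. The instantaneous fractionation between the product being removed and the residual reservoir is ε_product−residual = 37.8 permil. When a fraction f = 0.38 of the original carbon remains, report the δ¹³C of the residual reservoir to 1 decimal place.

-59.8 permil

Rayleigh residual: δ_res = (δ₀ + 1000)·f^(α−1) − 1000
α = ε/1000 + 1 = 1.03780, so α − 1 = 0.03780
f^(α−1) = 0.38^(0.03780) = 0.964086
δ_res = (-24.8 + 1000) × 0.964086 − 1000 = 940.177 − 1000 = -59.82 permil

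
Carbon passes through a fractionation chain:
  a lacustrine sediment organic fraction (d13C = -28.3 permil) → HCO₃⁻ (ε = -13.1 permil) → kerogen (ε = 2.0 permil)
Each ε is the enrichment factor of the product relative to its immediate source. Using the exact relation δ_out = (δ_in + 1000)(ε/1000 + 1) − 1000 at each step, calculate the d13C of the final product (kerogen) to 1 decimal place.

step 1: δ = (-28.30 + 1000)·(-13.1/1000 + 1) − 1000 = -41.03 permil
step 2: δ = (-41.03 + 1000)·(2.0/1000 + 1) − 1000 = -39.11 permil

-39.1 permil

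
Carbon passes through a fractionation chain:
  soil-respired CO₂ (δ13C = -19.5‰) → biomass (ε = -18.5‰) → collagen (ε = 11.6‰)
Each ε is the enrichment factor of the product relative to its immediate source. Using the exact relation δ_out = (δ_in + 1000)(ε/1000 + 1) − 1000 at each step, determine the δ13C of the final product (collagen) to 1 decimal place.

-26.5‰

step 1: δ = (-19.50 + 1000)·(-18.5/1000 + 1) − 1000 = -37.64‰
step 2: δ = (-37.64 + 1000)·(11.6/1000 + 1) − 1000 = -26.48‰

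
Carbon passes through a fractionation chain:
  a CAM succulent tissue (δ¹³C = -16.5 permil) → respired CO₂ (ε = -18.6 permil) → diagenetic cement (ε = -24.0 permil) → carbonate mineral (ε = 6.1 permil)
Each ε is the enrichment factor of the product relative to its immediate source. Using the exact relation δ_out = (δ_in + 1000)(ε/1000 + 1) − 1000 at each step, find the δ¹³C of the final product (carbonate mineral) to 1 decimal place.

step 1: δ = (-16.50 + 1000)·(-18.6/1000 + 1) − 1000 = -34.79 permil
step 2: δ = (-34.79 + 1000)·(-24.0/1000 + 1) − 1000 = -57.96 permil
step 3: δ = (-57.96 + 1000)·(6.1/1000 + 1) − 1000 = -52.21 permil

-52.2 permil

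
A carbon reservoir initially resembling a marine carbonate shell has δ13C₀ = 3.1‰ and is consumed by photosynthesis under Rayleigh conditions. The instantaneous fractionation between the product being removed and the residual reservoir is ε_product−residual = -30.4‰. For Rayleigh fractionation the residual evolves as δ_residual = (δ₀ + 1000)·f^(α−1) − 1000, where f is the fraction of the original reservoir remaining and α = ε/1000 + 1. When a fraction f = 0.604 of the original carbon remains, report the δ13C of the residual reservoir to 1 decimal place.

Rayleigh residual: δ_res = (δ₀ + 1000)·f^(α−1) − 1000
α = ε/1000 + 1 = 0.96960, so α − 1 = -0.03040
f^(α−1) = 0.604^(-0.03040) = 1.015445
δ_res = (3.1 + 1000) × 1.015445 − 1000 = 1018.593 − 1000 = 18.59‰

18.6‰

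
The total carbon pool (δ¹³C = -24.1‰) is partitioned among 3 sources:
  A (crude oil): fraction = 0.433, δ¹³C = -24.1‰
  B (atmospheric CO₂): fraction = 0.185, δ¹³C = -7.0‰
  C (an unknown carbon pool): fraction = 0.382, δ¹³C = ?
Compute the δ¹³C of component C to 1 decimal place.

-32.4‰

Isotope mass balance: δ_bulk = Σ fᵢ·δᵢ.
-24.1 = 0.433×(-24.1) + 0.185×(-7.0) + 0.382×δ_C
0.382·δ_C = -24.1 − (-11.730) = -12.370
δ_C = -12.370 / 0.382 = -32.38‰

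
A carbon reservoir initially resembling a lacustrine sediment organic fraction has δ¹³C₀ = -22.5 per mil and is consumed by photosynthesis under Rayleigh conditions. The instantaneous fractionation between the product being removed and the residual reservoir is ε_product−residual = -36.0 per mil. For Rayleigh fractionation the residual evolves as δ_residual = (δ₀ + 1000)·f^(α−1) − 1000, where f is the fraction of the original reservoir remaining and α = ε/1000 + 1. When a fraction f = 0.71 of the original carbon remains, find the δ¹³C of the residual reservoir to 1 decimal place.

Rayleigh residual: δ_res = (δ₀ + 1000)·f^(α−1) − 1000
α = ε/1000 + 1 = 0.96400, so α − 1 = -0.03600
f^(α−1) = 0.71^(-0.03600) = 1.012406
δ_res = (-22.5 + 1000) × 1.012406 − 1000 = 989.627 − 1000 = -10.37 per mil

-10.4 per mil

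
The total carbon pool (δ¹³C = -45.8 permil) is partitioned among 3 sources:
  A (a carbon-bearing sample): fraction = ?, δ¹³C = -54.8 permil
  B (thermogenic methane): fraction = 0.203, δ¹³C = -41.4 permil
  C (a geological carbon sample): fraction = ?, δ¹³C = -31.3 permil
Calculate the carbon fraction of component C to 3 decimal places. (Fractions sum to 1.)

Let f_C and f_A be the unknown fractions; fractions sum to 1 so f_C + f_A = 0.797.
Mass balance: Σ fᵢ·δᵢ = δ_bulk ⇒ f_C·(-31.3) + f_A·(-54.8) = -45.8 − (-8.404) = -37.396
Substitute f_A = 0.797 − f_C:
f_C·(-31.3 − -54.8) = -37.396 − 0.797×(-54.8) = 6.280
f_C = 6.280 / 23.5 = 0.2672

0.267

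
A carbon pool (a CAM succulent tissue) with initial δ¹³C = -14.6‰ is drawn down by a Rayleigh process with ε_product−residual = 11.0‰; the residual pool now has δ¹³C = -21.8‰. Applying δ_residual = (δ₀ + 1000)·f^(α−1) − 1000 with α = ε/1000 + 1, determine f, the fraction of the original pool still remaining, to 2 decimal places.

α − 1 = ε/1000 = 0.0110
(δ_res + 1000)/(δ₀ + 1000) = (-21.8 + 1000)/(-14.6 + 1000) = 978.2/985.4 = 0.992693
f = 0.992693^(1/0.0110) = exp(ln(0.992693)/0.0110) = exp(-0.00733/0.0110)
f = exp(-0.6667) = 0.5134

0.51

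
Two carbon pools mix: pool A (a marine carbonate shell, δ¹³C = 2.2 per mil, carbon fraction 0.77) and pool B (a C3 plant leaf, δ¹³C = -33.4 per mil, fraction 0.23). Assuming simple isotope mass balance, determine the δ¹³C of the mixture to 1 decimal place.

δ_mix = f_A·δ_A + f_B·δ_B
δ_mix = 0.77 × (2.2) + 0.23 × (-33.4)
δ_mix = 1.69 + -7.68 = -5.99 per mil

-6.0 per mil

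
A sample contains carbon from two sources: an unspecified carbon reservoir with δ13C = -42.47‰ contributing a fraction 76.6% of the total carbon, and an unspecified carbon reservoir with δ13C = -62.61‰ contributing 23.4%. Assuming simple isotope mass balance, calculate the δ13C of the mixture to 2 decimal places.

-47.18‰

δ_mix = f_A·δ_A + f_B·δ_B
δ_mix = 0.766 × (-42.47) + 0.234 × (-62.61)
δ_mix = -32.532 + -14.651 = -47.183‰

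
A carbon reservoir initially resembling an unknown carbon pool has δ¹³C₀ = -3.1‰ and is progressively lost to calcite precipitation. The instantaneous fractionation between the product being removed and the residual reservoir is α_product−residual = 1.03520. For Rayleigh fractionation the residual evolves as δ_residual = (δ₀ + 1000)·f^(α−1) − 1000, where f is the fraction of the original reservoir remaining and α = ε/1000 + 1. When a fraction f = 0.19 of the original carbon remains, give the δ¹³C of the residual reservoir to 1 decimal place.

Rayleigh residual: δ_res = (δ₀ + 1000)·f^(α−1) − 1000
α − 1 = 0.03520
f^(α−1) = 0.19^(0.03520) = 0.943218
δ_res = (-3.1 + 1000) × 0.943218 − 1000 = 940.294 − 1000 = -59.71‰

-59.7‰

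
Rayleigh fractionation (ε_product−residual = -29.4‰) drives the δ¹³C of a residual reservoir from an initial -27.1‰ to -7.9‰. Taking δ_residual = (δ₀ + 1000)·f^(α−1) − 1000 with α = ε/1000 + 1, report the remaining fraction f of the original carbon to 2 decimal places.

0.51

α − 1 = ε/1000 = -0.0294
(δ_res + 1000)/(δ₀ + 1000) = (-7.9 + 1000)/(-27.1 + 1000) = 992.1/972.9 = 1.019735
f = 1.019735^(1/-0.0294) = exp(ln(1.019735)/-0.0294) = exp(0.01954/-0.0294)
f = exp(-0.6647) = 0.5144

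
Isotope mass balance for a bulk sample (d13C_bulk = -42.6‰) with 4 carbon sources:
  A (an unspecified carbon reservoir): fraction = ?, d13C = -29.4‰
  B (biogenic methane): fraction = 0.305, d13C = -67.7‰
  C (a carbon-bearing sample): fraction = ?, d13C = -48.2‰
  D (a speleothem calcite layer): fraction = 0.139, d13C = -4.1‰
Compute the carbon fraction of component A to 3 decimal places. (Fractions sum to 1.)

Let f_A and f_C be the unknown fractions; fractions sum to 1 so f_A + f_C = 0.556.
Mass balance: Σ fᵢ·δᵢ = δ_bulk ⇒ f_A·(-29.4) + f_C·(-48.2) = -42.6 − (-21.218) = -21.382
Substitute f_C = 0.556 − f_A:
f_A·(-29.4 − -48.2) = -21.382 − 0.556×(-48.2) = 5.418
f_A = 5.418 / 18.8 = 0.2882

0.288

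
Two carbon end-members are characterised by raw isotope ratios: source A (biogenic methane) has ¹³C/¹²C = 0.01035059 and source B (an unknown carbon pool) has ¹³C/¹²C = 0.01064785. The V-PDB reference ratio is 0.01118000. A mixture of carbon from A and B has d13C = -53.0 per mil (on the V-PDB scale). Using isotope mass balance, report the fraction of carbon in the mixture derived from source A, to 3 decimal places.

δ_A = (0.01035059/0.01118000 − 1)×1000 = (0.925813 − 1)×1000 = -74.187 per mil
δ_B = (0.01064785/0.01118000 − 1)×1000 = (0.952402 − 1)×1000 = -47.598 per mil
f_A = (δ_mix − δ_B)/(δ_A − δ_B) = (-53.0 − (-47.598))/(-74.187 − (-47.598))
f_A = -5.402 / -26.589 = 0.2032

0.203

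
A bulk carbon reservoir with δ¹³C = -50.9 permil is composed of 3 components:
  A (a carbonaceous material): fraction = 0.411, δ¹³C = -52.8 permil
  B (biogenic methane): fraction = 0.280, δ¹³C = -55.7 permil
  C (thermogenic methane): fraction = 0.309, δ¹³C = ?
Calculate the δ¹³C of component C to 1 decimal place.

Isotope mass balance: δ_bulk = Σ fᵢ·δᵢ.
-50.9 = 0.411×(-52.8) + 0.280×(-55.7) + 0.309×δ_C
0.309·δ_C = -50.9 − (-37.297) = -13.603
δ_C = -13.603 / 0.309 = -44.02 permil

-44.0 permil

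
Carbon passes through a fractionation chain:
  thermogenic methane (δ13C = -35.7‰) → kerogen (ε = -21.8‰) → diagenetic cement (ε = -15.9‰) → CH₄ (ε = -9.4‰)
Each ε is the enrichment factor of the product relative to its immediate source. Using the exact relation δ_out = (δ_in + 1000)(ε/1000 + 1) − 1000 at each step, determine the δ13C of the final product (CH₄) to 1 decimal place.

step 1: δ = (-35.70 + 1000)·(-21.8/1000 + 1) − 1000 = -56.72‰
step 2: δ = (-56.72 + 1000)·(-15.9/1000 + 1) − 1000 = -71.72‰
step 3: δ = (-71.72 + 1000)·(-9.4/1000 + 1) − 1000 = -80.45‰

-80.4‰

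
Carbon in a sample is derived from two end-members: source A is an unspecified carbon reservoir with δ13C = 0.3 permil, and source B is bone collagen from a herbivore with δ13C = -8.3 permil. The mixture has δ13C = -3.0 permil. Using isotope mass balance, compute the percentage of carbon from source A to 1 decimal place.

61.6%

δ_mix = f_A·δ_A + (1 − f_A)·δ_B  ⇒  f_A = (δ_mix − δ_B)/(δ_A − δ_B)
f_A = (-3.0 − (-8.3)) / (0.3 − (-8.3))
f_A = 5.3 / 8.6 = 0.6163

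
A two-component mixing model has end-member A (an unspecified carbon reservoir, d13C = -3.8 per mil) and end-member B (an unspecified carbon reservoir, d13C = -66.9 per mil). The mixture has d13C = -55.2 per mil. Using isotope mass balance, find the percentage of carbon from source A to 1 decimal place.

δ_mix = f_A·δ_A + (1 − f_A)·δ_B  ⇒  f_A = (δ_mix − δ_B)/(δ_A − δ_B)
f_A = (-55.2 − (-66.9)) / (-3.8 − (-66.9))
f_A = 11.7 / 63.1 = 0.1854

18.5%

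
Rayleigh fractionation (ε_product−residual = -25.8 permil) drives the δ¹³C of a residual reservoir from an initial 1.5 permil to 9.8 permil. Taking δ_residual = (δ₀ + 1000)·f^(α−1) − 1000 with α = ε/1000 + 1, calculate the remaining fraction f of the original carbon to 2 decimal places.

0.73

α − 1 = ε/1000 = -0.0258
(δ_res + 1000)/(δ₀ + 1000) = (9.8 + 1000)/(1.5 + 1000) = 1009.8/1001.5 = 1.008288
f = 1.008288^(1/-0.0258) = exp(ln(1.008288)/-0.0258) = exp(0.00825/-0.0258)
f = exp(-0.3199) = 0.7262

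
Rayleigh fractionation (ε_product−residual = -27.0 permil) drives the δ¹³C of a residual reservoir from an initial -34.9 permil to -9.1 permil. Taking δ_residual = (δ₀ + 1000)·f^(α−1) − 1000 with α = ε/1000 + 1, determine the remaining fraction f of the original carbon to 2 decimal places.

α − 1 = ε/1000 = -0.0270
(δ_res + 1000)/(δ₀ + 1000) = (-9.1 + 1000)/(-34.9 + 1000) = 990.9/965.1 = 1.026733
f = 1.026733^(1/-0.0270) = exp(ln(1.026733)/-0.0270) = exp(0.02638/-0.0270)
f = exp(-0.9771) = 0.3764

0.38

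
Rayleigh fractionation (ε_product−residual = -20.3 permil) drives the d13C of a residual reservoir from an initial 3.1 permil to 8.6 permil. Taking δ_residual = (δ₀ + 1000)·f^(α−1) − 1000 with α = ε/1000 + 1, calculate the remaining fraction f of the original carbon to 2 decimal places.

0.76

α − 1 = ε/1000 = -0.0203
(δ_res + 1000)/(δ₀ + 1000) = (8.6 + 1000)/(3.1 + 1000) = 1008.6/1003.1 = 1.005483
f = 1.005483^(1/-0.0203) = exp(ln(1.005483)/-0.0203) = exp(0.00547/-0.0203)
f = exp(-0.2694) = 0.7639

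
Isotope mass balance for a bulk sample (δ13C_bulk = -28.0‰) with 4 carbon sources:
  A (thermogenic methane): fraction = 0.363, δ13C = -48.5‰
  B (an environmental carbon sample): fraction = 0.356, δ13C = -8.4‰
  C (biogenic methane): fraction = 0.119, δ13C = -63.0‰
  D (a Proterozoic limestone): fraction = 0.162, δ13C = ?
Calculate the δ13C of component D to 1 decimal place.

Isotope mass balance: δ_bulk = Σ fᵢ·δᵢ.
-28.0 = 0.363×(-48.5) + 0.356×(-8.4) + 0.119×(-63.0) + 0.162×δ_D
0.162·δ_D = -28.0 − (-28.093) = 0.093
δ_D = 0.093 / 0.162 = 0.57‰

0.6‰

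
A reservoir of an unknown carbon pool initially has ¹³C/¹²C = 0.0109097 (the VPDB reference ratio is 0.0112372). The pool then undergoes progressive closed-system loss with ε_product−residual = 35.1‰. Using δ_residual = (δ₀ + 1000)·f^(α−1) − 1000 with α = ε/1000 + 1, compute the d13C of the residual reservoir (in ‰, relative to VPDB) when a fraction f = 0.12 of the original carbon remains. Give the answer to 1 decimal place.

δ₀ = (0.0109097/0.0112372 − 1)×1000 = (0.970856 − 1)×1000 = -29.144‰
α − 1 = ε/1000 = 0.0351
f^(α−1) = 0.12^(0.0351) = 0.928281
δ_res = (-29.144 + 1000) × 0.928281 − 1000 = 901.227 − 1000 = -98.77‰

-98.8‰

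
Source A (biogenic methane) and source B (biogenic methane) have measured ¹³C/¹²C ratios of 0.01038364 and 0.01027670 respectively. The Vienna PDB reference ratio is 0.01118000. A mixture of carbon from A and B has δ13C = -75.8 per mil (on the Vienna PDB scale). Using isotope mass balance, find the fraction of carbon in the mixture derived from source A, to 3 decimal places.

0.522

δ_A = (0.01038364/0.01118000 − 1)×1000 = (0.928769 − 1)×1000 = -71.231 per mil
δ_B = (0.01027670/0.01118000 − 1)×1000 = (0.919204 − 1)×1000 = -80.796 per mil
f_A = (δ_mix − δ_B)/(δ_A − δ_B) = (-75.8 − (-80.796))/(-71.231 − (-80.796))
f_A = 4.996 / 9.565 = 0.5223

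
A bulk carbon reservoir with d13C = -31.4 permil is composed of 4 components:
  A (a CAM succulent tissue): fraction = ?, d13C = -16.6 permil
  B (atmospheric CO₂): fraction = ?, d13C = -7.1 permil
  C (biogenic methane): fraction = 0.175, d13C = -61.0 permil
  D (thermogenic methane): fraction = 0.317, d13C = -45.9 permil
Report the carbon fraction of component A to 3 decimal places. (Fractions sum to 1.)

Let f_A and f_B be the unknown fractions; fractions sum to 1 so f_A + f_B = 0.508.
Mass balance: Σ fᵢ·δᵢ = δ_bulk ⇒ f_A·(-16.6) + f_B·(-7.1) = -31.4 − (-25.225) = -6.175
Substitute f_B = 0.508 − f_A:
f_A·(-16.6 − -7.1) = -6.175 − 0.508×(-7.1) = -2.568
f_A = -2.568 / -9.5 = 0.2703

0.270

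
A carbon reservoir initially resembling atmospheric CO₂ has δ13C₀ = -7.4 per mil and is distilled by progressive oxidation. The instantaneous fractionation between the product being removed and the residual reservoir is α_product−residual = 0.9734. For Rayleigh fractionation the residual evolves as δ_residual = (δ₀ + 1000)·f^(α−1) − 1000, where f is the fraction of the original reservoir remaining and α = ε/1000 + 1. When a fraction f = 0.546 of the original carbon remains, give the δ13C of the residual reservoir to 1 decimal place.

8.7 per mil

Rayleigh residual: δ_res = (δ₀ + 1000)·f^(α−1) − 1000
α − 1 = -0.02660
f^(α−1) = 0.546^(-0.02660) = 1.016227
δ_res = (-7.4 + 1000) × 1.016227 − 1000 = 1008.707 − 1000 = 8.71 per mil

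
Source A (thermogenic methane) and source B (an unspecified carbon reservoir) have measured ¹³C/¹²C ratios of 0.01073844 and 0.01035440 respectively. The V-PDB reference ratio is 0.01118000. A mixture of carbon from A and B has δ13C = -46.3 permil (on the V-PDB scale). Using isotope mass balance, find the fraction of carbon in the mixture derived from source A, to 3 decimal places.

δ_A = (0.01073844/0.01118000 − 1)×1000 = (0.960504 − 1)×1000 = -39.496 permil
δ_B = (0.01035440/0.01118000 − 1)×1000 = (0.926154 − 1)×1000 = -73.846 permil
f_A = (δ_mix − δ_B)/(δ_A − δ_B) = (-46.3 − (-73.846))/(-39.496 − (-73.846))
f_A = 27.546 / 34.351 = 0.8019

0.802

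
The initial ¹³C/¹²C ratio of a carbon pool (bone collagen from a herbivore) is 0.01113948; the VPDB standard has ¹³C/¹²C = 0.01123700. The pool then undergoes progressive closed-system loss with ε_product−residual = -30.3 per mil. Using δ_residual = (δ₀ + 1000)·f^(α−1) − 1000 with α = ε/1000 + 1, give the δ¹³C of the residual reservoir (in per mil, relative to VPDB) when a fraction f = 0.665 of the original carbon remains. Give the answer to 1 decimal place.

δ₀ = (0.01113948/0.01123700 − 1)×1000 = (0.991322 − 1)×1000 = -8.678 per mil
α − 1 = ε/1000 = -0.0303
f^(α−1) = 0.665^(-0.0303) = 1.012438
δ_res = (-8.678 + 1000) × 1.012438 − 1000 = 1003.652 − 1000 = 3.65 per mil

3.7 per mil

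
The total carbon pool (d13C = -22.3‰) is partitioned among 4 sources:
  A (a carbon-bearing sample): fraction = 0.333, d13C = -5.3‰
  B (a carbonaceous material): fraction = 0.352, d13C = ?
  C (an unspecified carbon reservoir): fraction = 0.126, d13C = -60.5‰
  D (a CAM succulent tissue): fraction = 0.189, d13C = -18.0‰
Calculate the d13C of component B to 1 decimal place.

Isotope mass balance: δ_bulk = Σ fᵢ·δᵢ.
-22.3 = 0.333×(-5.3) + 0.352×δ_B + 0.126×(-60.5) + 0.189×(-18.0)
0.352·δ_B = -22.3 − (-12.790) = -9.510
δ_B = -9.510 / 0.352 = -27.02‰

-27.0‰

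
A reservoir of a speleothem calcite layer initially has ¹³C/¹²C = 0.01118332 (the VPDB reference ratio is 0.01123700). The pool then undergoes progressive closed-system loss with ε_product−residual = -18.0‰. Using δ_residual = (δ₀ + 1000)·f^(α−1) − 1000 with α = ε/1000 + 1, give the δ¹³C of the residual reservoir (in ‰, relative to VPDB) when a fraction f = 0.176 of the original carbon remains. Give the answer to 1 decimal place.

δ₀ = (0.01118332/0.01123700 − 1)×1000 = (0.995223 − 1)×1000 = -4.777‰
α − 1 = ε/1000 = -0.0180
f^(α−1) = 0.176^(-0.0180) = 1.031765
δ_res = (-4.777 + 1000) × 1.031765 − 1000 = 1026.836 − 1000 = 26.84‰

26.8‰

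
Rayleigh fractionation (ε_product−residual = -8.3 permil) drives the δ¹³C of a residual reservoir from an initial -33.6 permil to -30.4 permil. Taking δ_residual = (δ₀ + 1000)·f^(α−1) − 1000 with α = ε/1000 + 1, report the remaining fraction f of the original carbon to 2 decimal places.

0.67

α − 1 = ε/1000 = -0.0083
(δ_res + 1000)/(δ₀ + 1000) = (-30.4 + 1000)/(-33.6 + 1000) = 969.6/966.4 = 1.003311
f = 1.003311^(1/-0.0083) = exp(ln(1.003311)/-0.0083) = exp(0.00331/-0.0083)
f = exp(-0.3983) = 0.6715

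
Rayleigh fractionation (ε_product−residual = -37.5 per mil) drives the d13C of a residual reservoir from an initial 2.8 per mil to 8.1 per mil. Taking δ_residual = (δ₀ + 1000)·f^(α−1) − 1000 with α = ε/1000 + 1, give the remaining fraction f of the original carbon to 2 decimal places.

α − 1 = ε/1000 = -0.0375
(δ_res + 1000)/(δ₀ + 1000) = (8.1 + 1000)/(2.8 + 1000) = 1008.1/1002.8 = 1.005285
f = 1.005285^(1/-0.0375) = exp(ln(1.005285)/-0.0375) = exp(0.00527/-0.0375)
f = exp(-0.1406) = 0.8689

0.87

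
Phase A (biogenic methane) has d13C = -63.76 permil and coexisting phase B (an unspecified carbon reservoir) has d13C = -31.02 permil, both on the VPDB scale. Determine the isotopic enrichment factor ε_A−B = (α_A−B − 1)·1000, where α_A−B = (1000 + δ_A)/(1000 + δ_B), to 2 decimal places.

α_A−B = (1000 + -63.76) / (1000 + -31.02) = 936.24 / 968.98 = 0.966212
ε_A−B = (0.966212 − 1) × 1000 = -33.788 permil
(The approximation ε ≈ δ_A − δ_B would give -32.74 permil.)

-33.79 permil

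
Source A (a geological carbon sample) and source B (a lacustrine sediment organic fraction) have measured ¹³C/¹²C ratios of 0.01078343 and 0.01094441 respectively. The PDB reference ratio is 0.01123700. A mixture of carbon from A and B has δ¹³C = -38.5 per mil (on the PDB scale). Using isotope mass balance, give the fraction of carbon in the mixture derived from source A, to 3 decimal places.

δ_A = (0.01078343/0.01123700 − 1)×1000 = (0.959636 − 1)×1000 = -40.364 per mil
δ_B = (0.01094441/0.01123700 − 1)×1000 = (0.973962 − 1)×1000 = -26.038 per mil
f_A = (δ_mix − δ_B)/(δ_A − δ_B) = (-38.5 − (-26.038))/(-40.364 − (-26.038))
f_A = -12.462 / -14.326 = 0.8699

0.870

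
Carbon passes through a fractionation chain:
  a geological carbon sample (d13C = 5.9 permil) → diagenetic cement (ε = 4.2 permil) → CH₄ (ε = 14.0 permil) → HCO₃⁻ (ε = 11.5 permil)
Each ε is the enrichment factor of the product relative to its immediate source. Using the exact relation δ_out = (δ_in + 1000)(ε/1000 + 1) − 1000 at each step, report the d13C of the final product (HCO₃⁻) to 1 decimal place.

step 1: δ = (5.90 + 1000)·(4.2/1000 + 1) − 1000 = 10.12 permil
step 2: δ = (10.12 + 1000)·(14.0/1000 + 1) − 1000 = 24.27 permil
step 3: δ = (24.27 + 1000)·(11.5/1000 + 1) − 1000 = 36.05 permil

36.0 permil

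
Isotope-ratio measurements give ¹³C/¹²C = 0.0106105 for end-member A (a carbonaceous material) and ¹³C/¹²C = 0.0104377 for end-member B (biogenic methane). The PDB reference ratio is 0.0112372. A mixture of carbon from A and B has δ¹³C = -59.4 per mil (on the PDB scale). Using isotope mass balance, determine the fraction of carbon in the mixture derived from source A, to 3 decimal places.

δ_A = (0.0106105/0.0112372 − 1)×1000 = (0.944230 − 1)×1000 = -55.770 per mil
δ_B = (0.0104377/0.0112372 − 1)×1000 = (0.928852 − 1)×1000 = -71.148 per mil
f_A = (δ_mix − δ_B)/(δ_A − δ_B) = (-59.4 − (-71.148))/(-55.770 − (-71.148))
f_A = 11.748 / 15.377 = 0.7639

0.764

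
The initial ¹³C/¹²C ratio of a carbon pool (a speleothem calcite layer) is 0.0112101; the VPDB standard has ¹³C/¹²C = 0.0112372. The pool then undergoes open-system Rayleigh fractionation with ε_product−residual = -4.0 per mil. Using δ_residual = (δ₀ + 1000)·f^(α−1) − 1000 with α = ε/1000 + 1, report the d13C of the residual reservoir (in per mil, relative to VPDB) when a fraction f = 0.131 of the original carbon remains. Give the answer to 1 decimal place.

5.7 per mil

δ₀ = (0.0112101/0.0112372 − 1)×1000 = (0.997588 − 1)×1000 = -2.412 per mil
α − 1 = ε/1000 = -0.0040
f^(α−1) = 0.131^(-0.0040) = 1.008163
δ_res = (-2.412 + 1000) × 1.008163 − 1000 = 1005.732 − 1000 = 5.73 per mil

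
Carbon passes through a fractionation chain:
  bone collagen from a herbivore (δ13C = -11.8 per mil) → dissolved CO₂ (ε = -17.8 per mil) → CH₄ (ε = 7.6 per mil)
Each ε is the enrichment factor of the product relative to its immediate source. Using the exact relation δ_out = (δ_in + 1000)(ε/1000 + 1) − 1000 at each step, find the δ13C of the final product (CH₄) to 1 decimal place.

-22.0 per mil

step 1: δ = (-11.80 + 1000)·(-17.8/1000 + 1) − 1000 = -29.39 per mil
step 2: δ = (-29.39 + 1000)·(7.6/1000 + 1) − 1000 = -22.01 per mil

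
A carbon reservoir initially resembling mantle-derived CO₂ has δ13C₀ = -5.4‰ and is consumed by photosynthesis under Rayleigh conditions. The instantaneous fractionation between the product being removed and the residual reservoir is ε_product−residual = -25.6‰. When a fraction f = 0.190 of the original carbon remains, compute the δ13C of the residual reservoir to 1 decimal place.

37.8‰

Rayleigh residual: δ_res = (δ₀ + 1000)·f^(α−1) − 1000
α = ε/1000 + 1 = 0.97440, so α − 1 = -0.02560
f^(α−1) = 0.190^(-0.02560) = 1.043431
δ_res = (-5.4 + 1000) × 1.043431 − 1000 = 1037.797 − 1000 = 37.80‰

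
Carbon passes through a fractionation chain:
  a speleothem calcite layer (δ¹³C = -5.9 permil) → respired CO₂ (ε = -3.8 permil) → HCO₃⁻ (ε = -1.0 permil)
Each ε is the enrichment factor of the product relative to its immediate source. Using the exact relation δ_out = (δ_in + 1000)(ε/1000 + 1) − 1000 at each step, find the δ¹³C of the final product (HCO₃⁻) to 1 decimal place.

step 1: δ = (-5.90 + 1000)·(-3.8/1000 + 1) − 1000 = -9.68 permil
step 2: δ = (-9.68 + 1000)·(-1.0/1000 + 1) − 1000 = -10.67 permil

-10.7 permil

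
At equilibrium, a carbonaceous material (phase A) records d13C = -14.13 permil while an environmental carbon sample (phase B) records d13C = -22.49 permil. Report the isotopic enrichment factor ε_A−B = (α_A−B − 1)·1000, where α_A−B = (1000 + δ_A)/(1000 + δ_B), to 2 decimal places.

8.55 permil

α_A−B = (1000 + -14.13) / (1000 + -22.49) = 985.87 / 977.51 = 1.008552
ε_A−B = (1.008552 − 1) × 1000 = 8.552 permil
(The approximation ε ≈ δ_A − δ_B would give 8.36 permil.)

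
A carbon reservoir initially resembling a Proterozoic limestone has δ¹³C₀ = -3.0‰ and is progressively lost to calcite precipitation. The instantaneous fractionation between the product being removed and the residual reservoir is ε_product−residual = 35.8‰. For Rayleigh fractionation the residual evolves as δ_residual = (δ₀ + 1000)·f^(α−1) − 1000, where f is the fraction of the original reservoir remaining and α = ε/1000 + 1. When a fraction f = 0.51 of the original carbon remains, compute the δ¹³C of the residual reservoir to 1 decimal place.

Rayleigh residual: δ_res = (δ₀ + 1000)·f^(α−1) − 1000
α = ε/1000 + 1 = 1.03580, so α − 1 = 0.03580
f^(α−1) = 0.51^(0.03580) = 0.976182
δ_res = (-3.0 + 1000) × 0.976182 − 1000 = 973.254 − 1000 = -26.75‰

-26.7‰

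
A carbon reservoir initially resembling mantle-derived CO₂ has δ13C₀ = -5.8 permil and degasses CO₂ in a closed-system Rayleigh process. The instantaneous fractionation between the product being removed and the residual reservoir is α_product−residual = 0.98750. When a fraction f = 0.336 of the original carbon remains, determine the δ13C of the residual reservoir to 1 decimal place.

Rayleigh residual: δ_res = (δ₀ + 1000)·f^(α−1) − 1000
α − 1 = -0.01250
f^(α−1) = 0.336^(-0.01250) = 1.013726
δ_res = (-5.8 + 1000) × 1.013726 − 1000 = 1007.847 − 1000 = 7.85 permil

7.8 permil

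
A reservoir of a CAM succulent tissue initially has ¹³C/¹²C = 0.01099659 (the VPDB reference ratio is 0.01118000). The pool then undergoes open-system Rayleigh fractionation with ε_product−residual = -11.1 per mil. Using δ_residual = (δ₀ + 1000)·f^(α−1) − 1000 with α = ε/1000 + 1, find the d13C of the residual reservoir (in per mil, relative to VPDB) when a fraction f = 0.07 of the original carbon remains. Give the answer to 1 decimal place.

δ₀ = (0.01099659/0.01118000 − 1)×1000 = (0.983595 − 1)×1000 = -16.405 per mil
α − 1 = ε/1000 = -0.0111
f^(α−1) = 0.07^(-0.0111) = 1.029958
δ_res = (-16.405 + 1000) × 1.029958 − 1000 = 1013.061 − 1000 = 13.06 per mil

13.1 per mil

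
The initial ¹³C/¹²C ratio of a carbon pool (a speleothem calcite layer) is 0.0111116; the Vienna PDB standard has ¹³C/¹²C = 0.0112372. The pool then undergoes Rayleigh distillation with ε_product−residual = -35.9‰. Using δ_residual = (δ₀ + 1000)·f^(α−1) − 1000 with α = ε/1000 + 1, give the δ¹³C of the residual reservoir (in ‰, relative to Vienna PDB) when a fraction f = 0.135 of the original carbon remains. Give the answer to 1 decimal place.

62.5‰

δ₀ = (0.0111116/0.0112372 − 1)×1000 = (0.988823 − 1)×1000 = -11.177‰
α − 1 = ε/1000 = -0.0359
f^(α−1) = 0.135^(-0.0359) = 1.074536
δ_res = (-11.177 + 1000) × 1.074536 − 1000 = 1062.526 − 1000 = 62.53‰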